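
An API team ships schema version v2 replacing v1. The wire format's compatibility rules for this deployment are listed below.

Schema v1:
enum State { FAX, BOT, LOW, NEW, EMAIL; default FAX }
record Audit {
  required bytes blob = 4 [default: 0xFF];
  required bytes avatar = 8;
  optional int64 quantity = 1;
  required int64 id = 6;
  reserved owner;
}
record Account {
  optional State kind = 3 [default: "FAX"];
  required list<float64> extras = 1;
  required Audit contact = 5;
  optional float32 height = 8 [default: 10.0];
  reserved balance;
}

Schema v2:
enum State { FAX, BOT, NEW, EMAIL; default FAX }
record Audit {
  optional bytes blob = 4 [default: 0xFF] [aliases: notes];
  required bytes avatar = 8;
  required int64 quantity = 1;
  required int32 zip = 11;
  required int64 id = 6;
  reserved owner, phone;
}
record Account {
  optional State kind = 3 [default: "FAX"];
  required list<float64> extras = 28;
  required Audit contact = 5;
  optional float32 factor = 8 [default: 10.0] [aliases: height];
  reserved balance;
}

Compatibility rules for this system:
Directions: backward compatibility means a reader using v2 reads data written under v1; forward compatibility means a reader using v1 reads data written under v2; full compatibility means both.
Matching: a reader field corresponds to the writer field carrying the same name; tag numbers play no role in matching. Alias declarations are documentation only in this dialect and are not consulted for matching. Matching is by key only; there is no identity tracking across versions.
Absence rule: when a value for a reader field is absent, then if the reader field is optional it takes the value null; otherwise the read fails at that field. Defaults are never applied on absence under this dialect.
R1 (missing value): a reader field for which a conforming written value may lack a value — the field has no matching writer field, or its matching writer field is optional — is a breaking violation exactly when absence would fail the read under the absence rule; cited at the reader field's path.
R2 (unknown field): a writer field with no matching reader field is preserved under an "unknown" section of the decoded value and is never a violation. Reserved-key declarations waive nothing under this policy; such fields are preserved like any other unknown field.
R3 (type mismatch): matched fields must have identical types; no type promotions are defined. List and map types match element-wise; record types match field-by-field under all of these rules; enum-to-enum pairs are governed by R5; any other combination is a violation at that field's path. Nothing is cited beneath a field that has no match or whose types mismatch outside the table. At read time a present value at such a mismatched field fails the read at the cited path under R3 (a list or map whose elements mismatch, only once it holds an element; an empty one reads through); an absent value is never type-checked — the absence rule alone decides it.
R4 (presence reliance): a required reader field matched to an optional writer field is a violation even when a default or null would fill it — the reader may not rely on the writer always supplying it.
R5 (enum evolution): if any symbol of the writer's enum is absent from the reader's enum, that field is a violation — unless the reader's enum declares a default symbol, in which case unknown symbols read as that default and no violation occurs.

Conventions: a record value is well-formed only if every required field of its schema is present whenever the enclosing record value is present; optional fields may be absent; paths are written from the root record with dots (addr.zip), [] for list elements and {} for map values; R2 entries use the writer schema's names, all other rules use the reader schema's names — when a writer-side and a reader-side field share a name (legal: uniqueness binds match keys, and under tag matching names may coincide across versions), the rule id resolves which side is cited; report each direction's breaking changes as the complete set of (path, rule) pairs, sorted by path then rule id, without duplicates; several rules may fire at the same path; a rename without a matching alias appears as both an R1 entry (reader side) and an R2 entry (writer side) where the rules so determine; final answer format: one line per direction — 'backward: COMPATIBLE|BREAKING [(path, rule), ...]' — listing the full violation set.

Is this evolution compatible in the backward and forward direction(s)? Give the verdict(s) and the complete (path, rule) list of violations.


the writer's type comes first in each Account pair
backward on Account — v2 reading data written by v1:
  kind: paired with writer kind (State -> State; writer optional)
  extras: paired with writer extras (list<float64> -> list<float64>; writer required)
  contact: paired with writer contact (Audit -> Audit; writer required)
  factor: no writer match
  leftover writer field: height
  contact.blob: paired with writer contact.blob (bytes -> bytes; writer required)
  contact.avatar: paired with writer contact.avatar (bytes -> bytes; writer required)
  contact.quantity: paired with writer contact.quantity (int64 -> int64; writer optional)
  contact.zip: no writer match
  contact.id: paired with writer contact.id (int64 -> int64; writer required)
  violation R1 at contact.quantity
  violation R4 at contact.quantity
  violation R1 at contact.zip
  => backward: BREAKING (3)
forward on Account — v1 reading data written by v2:
  kind: paired with writer kind (State -> State; writer optional)
  extras: paired with writer extras (list<float64> -> list<float64>; writer required)
  contact: paired with writer contact (Audit -> Audit; writer required)
  height: no writer match
  leftover writer field: factor
  contact.blob: paired with writer contact.blob (bytes -> bytes; writer optional)
  contact.avatar: paired with writer contact.avatar (bytes -> bytes; writer required)
  contact.quantity: paired with writer contact.quantity (int64 -> int64; writer required)
  contact.id: paired with writer contact.id (int64 -> int64; writer required)
  leftover writer field: contact.zip
  violation R1 at contact.blob
  violation R4 at contact.blob
  => forward: BREAKING (2)

backward: BREAKING [(contact.quantity, R1), (contact.quantity, R4), (contact.zip, R1)]; forward: BREAKING [(contact.blob, R1), (contact.blob, R4)]


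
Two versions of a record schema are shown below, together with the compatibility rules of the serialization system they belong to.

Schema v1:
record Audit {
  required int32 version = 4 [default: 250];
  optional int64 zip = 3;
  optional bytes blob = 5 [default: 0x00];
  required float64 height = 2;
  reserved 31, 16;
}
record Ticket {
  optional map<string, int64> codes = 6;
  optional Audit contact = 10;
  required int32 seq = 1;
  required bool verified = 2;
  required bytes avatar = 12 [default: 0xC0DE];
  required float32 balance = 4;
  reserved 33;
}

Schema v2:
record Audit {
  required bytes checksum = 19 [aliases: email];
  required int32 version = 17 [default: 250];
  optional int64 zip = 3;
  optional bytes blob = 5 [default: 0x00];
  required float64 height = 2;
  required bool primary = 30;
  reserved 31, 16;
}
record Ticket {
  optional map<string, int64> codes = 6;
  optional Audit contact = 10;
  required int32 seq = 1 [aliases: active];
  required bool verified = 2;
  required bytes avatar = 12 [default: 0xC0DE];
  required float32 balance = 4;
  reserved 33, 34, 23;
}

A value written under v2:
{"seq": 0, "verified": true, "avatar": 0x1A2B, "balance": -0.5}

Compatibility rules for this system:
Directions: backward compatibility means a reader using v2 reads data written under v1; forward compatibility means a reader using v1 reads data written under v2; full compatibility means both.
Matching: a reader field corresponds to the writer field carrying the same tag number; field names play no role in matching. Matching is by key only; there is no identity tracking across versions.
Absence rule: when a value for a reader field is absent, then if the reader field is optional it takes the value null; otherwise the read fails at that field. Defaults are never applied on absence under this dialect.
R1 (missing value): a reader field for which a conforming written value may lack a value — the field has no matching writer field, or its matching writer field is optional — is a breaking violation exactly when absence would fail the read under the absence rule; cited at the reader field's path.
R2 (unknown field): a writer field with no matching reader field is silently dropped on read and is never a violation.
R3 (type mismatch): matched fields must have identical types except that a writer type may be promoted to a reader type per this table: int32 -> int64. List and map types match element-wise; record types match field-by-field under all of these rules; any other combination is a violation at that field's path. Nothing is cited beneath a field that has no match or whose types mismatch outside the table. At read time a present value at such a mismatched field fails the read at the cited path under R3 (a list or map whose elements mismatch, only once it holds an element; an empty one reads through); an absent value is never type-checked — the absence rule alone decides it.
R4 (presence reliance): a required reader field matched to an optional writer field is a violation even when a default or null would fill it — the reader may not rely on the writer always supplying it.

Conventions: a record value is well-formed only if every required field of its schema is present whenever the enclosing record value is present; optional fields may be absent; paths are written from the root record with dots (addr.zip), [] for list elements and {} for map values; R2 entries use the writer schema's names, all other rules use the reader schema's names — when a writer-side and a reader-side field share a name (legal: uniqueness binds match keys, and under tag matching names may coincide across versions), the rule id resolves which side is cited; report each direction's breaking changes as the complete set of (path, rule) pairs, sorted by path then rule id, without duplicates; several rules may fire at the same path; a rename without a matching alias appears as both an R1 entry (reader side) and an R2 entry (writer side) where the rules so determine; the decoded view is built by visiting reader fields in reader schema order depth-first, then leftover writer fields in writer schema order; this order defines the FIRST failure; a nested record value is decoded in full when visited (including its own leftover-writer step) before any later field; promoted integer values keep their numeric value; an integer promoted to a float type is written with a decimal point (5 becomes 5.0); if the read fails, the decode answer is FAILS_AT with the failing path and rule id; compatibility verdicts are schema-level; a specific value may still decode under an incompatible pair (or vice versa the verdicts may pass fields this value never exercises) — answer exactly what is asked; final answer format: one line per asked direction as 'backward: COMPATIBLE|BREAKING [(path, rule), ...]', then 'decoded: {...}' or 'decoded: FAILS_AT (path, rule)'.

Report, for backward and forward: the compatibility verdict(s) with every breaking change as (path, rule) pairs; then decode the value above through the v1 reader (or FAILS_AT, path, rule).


arrows below run writer -> reader for Ticket
backward analysis of Ticket with v2 as reader and v1 as writer:
  codes <- codes (map<string, int64> -> map<string, int64>, writer optional)
  contact <- contact (Audit -> Audit, writer optional)
  seq <- seq (int32 -> int32, writer required)
  verified <- verified (bool -> bool, writer required)
  avatar <- avatar (bytes -> bytes, writer required)
  balance <- balance (float32 -> float32, writer required)
  contact.checksum: no writer-side match
  contact.version: no writer-side match
  contact.zip <- contact.zip (int64 -> int64, writer optional)
  contact.blob <- contact.blob (bytes -> bytes, writer optional)
  contact.height <- contact.height (float64 -> float64, writer required)
  contact.primary: no writer-side match
  writer field contact.version has no reader counterpart
  rule R1 violated at contact.checksum
  rule R1 violated at contact.primary
  rule R1 violated at contact.version
  => backward: BREAKING (3)
forward analysis of Ticket with v1 as reader and v2 as writer:
  codes <- codes (map<string, int64> -> map<string, int64>, writer optional)
  contact <- contact (Audit -> Audit, writer optional)
  seq <- seq (int32 -> int32, writer required)
  verified <- verified (bool -> bool, writer required)
  avatar <- avatar (bytes -> bytes, writer required)
  balance <- balance (float32 -> float32, writer required)
  contact.version: no writer-side match
  contact.zip <- contact.zip (int64 -> int64, writer optional)
  contact.blob <- contact.blob (bytes -> bytes, writer optional)
  contact.height <- contact.height (float64 -> float64, writer required)
  writer field contact.checksum has no reader counterpart
  writer field contact.version has no reader counterpart
  writer field contact.primary has no reader counterpart
  rule R1 violated at contact.version
  => forward: BREAKING (1)
decoding the Ticket value with the v1 reader:
  codes := null (not supplied -> null)
  contact := null (not supplied -> null)
  seq := 0
  verified := true
  avatar := 0x1A2B
  balance := -0.5
  => decoded: {"codes": null, "contact": null, "seq": 0, "verified": true, "avatar": 0x1A2B, "balance": -0.5}

backward: BREAKING [(contact.checksum, R1), (contact.primary, R1), (contact.version, R1)]; forward: BREAKING [(contact.version, R1)]; decoded: {"codes": null, "contact": null, "seq": 0, "verified": true, "avatar": 0x1A2B, "balance": -0.5}


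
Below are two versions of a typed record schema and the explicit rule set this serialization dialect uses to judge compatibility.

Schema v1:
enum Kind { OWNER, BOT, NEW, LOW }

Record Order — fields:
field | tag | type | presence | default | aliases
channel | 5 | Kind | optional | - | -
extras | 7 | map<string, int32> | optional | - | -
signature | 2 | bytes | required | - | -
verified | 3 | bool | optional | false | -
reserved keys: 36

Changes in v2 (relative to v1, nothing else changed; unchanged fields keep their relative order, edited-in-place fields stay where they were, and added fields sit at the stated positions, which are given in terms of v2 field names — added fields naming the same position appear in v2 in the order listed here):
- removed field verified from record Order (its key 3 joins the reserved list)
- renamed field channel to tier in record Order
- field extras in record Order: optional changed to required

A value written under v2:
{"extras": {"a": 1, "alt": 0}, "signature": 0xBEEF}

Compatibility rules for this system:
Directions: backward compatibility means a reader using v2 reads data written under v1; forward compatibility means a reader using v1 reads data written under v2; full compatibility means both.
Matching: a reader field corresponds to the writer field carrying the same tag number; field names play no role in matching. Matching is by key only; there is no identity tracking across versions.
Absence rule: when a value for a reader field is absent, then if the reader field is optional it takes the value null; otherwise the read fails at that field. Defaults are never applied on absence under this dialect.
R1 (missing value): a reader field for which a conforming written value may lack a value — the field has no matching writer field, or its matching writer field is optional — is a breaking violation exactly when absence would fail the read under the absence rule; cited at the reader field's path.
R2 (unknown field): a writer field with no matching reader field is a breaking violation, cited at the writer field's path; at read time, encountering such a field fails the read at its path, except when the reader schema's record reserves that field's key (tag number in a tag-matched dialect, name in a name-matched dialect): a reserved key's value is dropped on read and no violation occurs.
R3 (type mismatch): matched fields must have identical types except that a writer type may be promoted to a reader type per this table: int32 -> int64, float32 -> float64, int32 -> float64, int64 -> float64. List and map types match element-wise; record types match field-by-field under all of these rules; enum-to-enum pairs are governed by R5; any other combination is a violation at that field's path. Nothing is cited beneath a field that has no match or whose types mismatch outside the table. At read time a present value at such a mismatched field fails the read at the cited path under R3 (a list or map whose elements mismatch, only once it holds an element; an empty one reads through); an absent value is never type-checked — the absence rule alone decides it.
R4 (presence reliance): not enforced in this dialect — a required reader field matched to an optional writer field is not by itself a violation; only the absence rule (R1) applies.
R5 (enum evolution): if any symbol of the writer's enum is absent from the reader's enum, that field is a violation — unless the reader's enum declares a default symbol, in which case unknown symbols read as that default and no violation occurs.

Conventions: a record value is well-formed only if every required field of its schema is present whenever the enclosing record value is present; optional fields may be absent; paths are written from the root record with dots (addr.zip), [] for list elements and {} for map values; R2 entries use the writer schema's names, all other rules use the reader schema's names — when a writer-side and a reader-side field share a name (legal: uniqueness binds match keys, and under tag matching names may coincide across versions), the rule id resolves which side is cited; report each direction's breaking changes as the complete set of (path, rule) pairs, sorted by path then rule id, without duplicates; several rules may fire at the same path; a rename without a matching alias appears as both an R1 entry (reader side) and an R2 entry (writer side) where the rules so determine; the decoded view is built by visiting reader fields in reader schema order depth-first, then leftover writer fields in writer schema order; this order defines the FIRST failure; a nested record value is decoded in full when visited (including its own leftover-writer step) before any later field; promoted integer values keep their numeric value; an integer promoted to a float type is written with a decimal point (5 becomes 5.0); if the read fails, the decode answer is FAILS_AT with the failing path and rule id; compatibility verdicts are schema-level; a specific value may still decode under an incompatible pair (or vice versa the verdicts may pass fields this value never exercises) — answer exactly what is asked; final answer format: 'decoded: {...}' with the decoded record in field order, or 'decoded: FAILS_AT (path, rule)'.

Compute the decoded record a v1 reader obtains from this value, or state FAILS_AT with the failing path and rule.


decoded: {"channel": null, "extras": {"a": 1, "alt": 0}, "signature": 0xBEEF, "verified": null}

arrows below run writer -> reader for Order
decoding the Order value with the v1 reader:
  channel := null (not supplied -> null)
  extras := {"a": 1, "alt": 0}
  signature := 0xBEEF
  verified := null (not supplied -> null)
  => decoded: {"channel": null, "extras": {"a": 1, "alt": 0}, "signature": 0xBEEF, "verified": null}
ruling out the remaining Order differences:
  removed field verified from record Order (its key 3 joins the reserved list) -> inert under this dialect — no rule fires on Order and the result does not move
  renamed field channel to tier in record Order -> inert under this dialect — no rule fires on Order and the result does not move
  field extras in record Order: optional changed to required -> shifts the Order verdicts, not this decode


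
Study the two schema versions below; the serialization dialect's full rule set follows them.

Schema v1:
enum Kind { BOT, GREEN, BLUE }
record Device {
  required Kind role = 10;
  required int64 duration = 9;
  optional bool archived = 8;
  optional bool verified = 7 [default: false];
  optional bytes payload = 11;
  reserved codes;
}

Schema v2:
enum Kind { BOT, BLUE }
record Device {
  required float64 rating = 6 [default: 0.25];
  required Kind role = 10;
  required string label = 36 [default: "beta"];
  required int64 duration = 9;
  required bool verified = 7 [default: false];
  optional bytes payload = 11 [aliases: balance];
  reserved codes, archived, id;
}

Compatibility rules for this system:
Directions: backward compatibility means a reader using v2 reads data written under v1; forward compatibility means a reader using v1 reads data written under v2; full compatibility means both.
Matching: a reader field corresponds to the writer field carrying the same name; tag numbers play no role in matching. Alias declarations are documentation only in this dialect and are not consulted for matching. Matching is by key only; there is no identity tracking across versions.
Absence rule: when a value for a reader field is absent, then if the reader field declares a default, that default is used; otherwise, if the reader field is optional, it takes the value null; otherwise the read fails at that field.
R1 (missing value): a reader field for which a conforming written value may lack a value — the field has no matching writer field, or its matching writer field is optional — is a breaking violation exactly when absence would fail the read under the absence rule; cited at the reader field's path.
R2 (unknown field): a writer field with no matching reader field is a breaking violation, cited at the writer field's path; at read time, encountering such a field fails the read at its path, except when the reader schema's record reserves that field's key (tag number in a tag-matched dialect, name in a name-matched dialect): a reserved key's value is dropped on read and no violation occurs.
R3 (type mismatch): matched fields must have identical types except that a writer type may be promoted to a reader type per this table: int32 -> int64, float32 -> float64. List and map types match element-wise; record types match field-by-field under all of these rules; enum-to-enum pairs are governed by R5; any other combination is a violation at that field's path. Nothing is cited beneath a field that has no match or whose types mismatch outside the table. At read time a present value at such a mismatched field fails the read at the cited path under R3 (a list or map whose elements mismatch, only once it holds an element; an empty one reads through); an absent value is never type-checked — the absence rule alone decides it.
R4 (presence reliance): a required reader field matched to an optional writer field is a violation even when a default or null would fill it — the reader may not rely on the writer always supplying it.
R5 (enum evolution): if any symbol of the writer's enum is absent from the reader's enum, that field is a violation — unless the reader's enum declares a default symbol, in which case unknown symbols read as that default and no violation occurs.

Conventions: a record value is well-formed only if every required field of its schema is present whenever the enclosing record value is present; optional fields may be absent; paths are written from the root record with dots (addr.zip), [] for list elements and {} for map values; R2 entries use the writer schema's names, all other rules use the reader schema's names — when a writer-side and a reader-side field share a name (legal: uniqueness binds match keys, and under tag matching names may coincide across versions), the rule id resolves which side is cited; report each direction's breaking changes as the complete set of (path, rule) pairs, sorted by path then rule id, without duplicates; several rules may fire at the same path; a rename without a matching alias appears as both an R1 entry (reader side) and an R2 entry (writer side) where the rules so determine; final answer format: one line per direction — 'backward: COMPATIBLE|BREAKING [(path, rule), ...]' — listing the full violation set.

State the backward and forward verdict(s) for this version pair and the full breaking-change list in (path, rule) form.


backward: BREAKING [(role, R5), (verified, R4)]; forward: BREAKING [(label, R2), (rating, R2)]

in Device below, arrows point writer -> reader
backward for Device (reader v2, writer v1):
  no writer field matches reader rating
  role: paired with writer role (Kind -> Kind; writer required)
  no writer field matches reader label
  duration: paired with writer duration (int64 -> int64; writer required)
  verified: paired with writer verified (bool -> bool; writer optional)
  payload: paired with writer payload (bytes -> bytes; writer optional)
  archived (writer side), unknown to reader
  R5 fires at role
  R4 fires at verified
  => backward: BREAKING (2)
forward for Device (reader v1, writer v2):
  role: paired with writer role (Kind -> Kind; writer required)
  duration: paired with writer duration (int64 -> int64; writer required)
  no writer field matches reader archived
  verified: paired with writer verified (bool -> bool; writer required)
  payload: paired with writer payload (bytes -> bytes; writer optional)
  rating (writer side), unknown to reader
  label (writer side), unknown to reader
  R2 fires at label
  R2 fires at rating
  => forward: BREAKING (2)


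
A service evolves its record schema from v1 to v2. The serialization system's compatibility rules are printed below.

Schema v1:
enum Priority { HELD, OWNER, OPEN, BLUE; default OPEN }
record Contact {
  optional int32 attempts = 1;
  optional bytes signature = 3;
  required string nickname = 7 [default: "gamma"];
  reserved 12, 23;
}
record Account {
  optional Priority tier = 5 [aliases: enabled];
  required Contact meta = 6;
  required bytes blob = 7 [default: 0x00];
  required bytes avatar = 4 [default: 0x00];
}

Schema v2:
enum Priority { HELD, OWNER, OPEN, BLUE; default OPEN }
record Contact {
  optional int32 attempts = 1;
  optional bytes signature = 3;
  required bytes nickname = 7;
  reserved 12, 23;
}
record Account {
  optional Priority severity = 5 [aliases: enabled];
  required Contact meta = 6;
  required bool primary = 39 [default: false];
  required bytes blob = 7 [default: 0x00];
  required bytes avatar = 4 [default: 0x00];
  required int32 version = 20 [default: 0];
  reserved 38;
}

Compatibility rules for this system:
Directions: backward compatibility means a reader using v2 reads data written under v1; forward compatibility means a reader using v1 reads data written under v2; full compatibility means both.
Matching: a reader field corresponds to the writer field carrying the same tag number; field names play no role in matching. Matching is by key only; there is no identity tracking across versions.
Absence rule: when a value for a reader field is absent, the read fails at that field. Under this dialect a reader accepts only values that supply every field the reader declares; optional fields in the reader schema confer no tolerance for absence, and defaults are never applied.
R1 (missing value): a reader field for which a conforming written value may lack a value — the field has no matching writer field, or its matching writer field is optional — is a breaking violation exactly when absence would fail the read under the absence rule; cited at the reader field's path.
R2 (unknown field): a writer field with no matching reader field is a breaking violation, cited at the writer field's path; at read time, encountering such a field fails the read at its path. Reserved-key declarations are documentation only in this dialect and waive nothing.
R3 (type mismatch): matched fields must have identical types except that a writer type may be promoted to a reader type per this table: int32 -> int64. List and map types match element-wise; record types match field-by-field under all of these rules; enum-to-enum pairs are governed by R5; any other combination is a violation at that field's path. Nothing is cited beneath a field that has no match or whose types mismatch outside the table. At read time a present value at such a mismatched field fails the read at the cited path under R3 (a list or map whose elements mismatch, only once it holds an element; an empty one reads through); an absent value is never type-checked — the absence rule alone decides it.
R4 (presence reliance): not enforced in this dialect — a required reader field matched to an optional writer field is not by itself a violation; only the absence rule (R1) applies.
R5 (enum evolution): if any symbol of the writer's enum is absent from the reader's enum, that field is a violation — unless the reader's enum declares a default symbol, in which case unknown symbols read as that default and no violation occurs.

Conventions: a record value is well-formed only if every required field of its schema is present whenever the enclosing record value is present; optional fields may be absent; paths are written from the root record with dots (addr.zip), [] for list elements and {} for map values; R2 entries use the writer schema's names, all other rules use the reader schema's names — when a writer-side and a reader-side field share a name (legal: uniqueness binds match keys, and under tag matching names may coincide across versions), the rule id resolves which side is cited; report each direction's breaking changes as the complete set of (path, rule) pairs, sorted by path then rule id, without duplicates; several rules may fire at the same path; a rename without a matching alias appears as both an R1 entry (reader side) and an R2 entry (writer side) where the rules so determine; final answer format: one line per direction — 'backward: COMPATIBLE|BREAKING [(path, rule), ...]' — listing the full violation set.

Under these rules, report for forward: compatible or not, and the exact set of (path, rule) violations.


in Account below, arrows point writer -> reader
forward analysis of Account with v1 as reader and v2 as writer:
  writer optional, Priority -> Priority: reader tier maps from writer severity
  writer required, Contact -> Contact: reader meta maps from writer meta
  writer required, bytes -> bytes: reader blob maps from writer blob
  writer required, bytes -> bytes: reader avatar maps from writer avatar
  writer field primary has no reader counterpart
  writer field version has no reader counterpart
  writer optional, int32 -> int32: reader meta.attempts maps from writer meta.attempts
  writer optional, bytes -> bytes: reader meta.signature maps from writer meta.signature
  writer required, bytes -> string: reader meta.nickname maps from writer meta.nickname
  R1 fires at meta.attempts
  R3 fires at meta.nickname
  R1 fires at meta.signature
  R2 fires at primary
  R1 fires at tier
  R2 fires at version
  => 6 violation(s): forward is BREAKING for Account
remaining Account differences; none change what is asked:
  renamed field tier to severity in record Account -> fires only in the backward direction of Account, which is not asked here

forward: BREAKING [(meta.attempts, R1), (meta.nickname, R3), (meta.signature, R1), (primary, R2), (tier, R1), (version, R2)]


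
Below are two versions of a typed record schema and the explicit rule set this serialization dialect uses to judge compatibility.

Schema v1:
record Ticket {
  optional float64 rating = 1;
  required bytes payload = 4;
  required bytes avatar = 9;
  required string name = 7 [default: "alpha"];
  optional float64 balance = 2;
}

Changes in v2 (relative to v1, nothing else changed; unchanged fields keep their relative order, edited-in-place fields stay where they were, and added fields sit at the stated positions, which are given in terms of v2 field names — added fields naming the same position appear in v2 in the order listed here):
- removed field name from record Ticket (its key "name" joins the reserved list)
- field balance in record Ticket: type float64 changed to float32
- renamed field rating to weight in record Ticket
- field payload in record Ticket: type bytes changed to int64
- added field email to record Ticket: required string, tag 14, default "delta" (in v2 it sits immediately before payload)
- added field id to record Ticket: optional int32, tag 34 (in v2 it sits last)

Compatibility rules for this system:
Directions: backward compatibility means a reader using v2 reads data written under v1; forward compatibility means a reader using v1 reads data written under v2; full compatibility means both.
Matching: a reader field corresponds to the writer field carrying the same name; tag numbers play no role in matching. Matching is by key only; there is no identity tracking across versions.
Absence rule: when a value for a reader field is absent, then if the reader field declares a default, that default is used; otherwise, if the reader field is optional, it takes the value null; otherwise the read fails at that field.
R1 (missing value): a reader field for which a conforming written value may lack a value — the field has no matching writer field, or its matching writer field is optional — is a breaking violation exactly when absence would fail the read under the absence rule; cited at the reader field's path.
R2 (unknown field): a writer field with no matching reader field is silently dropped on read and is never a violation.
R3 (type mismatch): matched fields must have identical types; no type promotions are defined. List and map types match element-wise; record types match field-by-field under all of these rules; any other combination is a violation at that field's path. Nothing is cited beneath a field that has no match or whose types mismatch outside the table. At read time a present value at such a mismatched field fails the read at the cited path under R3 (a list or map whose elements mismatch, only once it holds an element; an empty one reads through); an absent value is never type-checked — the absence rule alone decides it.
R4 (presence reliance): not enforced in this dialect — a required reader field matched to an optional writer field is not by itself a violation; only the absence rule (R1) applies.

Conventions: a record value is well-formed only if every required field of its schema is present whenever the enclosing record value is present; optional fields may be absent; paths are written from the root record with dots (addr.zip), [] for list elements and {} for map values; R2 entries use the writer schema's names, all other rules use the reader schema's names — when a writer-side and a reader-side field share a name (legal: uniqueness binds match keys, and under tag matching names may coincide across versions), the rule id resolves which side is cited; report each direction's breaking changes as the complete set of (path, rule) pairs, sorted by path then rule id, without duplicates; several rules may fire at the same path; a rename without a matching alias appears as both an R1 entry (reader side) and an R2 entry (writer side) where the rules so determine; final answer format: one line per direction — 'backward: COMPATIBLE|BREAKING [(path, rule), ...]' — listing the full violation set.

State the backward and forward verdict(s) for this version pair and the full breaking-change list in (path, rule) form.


each type pair in Ticket: writer, then reader
checking backward for Ticket: reader v2 against writer v1:
  no writer field matches reader weight
  no writer field matches reader email
  payload <- payload (bytes -> int64, writer required)
  avatar <- avatar (bytes -> bytes, writer required)
  balance <- balance (float64 -> float32, writer optional)
  no writer field matches reader id
  writer field rating has no reader counterpart
  writer field name has no reader counterpart
  R3 fires at balance
  R3 fires at payload
  => backward: BREAKING (2)
checking forward for Ticket: reader v1 against writer v2:
  no writer field matches reader rating
  payload <- payload (int64 -> bytes, writer required)
  avatar <- avatar (bytes -> bytes, writer required)
  no writer field matches reader name
  balance <- balance (float32 -> float64, writer optional)
  writer field weight has no reader counterpart
  writer field email has no reader counterpart
  writer field id has no reader counterpart
  R3 fires at balance
  R3 fires at payload
  => forward: BREAKING (2)

backward: BREAKING [(balance, R3), (payload, R3)]; forward: BREAKING [(balance, R3), (payload, R3)]


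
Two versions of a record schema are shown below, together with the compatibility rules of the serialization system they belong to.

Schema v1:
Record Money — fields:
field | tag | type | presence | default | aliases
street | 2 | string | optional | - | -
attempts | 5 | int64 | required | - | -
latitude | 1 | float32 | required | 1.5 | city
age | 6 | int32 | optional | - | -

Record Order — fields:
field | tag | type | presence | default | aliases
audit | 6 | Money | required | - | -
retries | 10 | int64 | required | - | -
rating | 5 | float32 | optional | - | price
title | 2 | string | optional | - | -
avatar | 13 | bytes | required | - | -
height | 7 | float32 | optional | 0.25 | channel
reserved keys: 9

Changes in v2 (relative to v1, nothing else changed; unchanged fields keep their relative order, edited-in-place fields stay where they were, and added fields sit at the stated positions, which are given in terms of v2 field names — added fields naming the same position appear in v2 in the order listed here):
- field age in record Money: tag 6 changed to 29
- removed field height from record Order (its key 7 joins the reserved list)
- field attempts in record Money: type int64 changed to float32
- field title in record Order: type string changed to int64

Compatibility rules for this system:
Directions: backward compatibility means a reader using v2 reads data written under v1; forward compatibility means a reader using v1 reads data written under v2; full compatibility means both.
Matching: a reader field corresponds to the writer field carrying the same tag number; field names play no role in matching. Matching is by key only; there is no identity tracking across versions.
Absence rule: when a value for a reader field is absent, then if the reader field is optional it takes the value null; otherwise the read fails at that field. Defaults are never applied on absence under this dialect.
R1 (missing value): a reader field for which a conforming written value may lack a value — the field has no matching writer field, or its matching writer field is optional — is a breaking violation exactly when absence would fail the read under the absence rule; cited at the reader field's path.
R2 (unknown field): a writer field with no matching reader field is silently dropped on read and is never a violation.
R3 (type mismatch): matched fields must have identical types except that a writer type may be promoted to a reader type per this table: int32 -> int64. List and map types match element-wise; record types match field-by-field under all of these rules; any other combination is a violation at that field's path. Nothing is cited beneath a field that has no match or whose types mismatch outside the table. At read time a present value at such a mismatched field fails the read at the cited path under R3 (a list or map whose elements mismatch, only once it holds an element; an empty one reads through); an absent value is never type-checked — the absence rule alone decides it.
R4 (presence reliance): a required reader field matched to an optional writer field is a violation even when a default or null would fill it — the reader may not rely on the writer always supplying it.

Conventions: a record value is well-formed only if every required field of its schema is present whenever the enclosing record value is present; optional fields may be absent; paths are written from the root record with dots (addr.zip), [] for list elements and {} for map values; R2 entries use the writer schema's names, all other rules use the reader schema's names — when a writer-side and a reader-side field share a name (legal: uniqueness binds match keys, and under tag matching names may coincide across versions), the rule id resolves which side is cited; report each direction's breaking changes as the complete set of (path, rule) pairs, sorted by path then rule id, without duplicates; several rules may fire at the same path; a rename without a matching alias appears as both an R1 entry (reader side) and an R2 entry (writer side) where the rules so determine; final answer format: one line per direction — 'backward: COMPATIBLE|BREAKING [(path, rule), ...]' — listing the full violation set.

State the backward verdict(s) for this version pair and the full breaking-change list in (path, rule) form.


backward: BREAKING [(audit.attempts, R3), (title, R3)]

in Order below, arrows point writer -> reader
backward pass over Order, reader schema v2, writer schema v1:
  audit <- audit (Money -> Money, writer required)
  retries <- retries (int64 -> int64, writer required)
  rating <- rating (float32 -> float32, writer optional)
  title <- title (string -> int64, writer optional)
  avatar <- avatar (bytes -> bytes, writer required)
  writer field height has no reader counterpart
  audit.street <- audit.street (string -> string, writer optional)
  audit.attempts <- audit.attempts (int64 -> float32, writer required)
  audit.latitude <- audit.latitude (float32 -> float32, writer required)
  no writer field matches reader audit.age
  writer field audit.age has no reader counterpart
  breaking: (audit.attempts, R3)
  breaking: (title, R3)
  => backward verdict for Order: BREAKING, 2 violation(s)
diffs on Order not affecting the asked answer:
  field age in record Money: tag 6 changed to 29 -> inert for the asked Order verdict: nothing fires
  removed field height from record Order (its key 7 joins the reserved list) -> inert for the asked Order verdict: nothing fires
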